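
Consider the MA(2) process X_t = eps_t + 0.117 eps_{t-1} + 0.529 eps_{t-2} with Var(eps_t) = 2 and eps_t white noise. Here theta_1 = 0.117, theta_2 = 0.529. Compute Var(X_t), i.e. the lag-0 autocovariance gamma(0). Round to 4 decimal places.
\gamma(0) = 2.5871

For an MA(q) process X_t = eps_t + sum_i theta_i eps_{t-i} with
Var(eps_t) = sigma^2, the variance is
  gamma(0) = sigma^2 * (1 + sum_i theta_i^2).
  sum_i theta_i^2 = (0.117)^2 + (0.529)^2 = 0.013689 + 0.279841 = 0.29353.
  gamma(0) = 2 * (1 + 0.29353) = 2 * 1.29353 = 2.58706, which rounds to 2.5871.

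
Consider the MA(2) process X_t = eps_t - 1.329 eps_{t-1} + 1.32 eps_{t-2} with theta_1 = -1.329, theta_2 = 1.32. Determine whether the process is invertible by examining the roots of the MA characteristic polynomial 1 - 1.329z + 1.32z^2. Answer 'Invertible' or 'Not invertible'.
\text{Not invertible}

The MA(q) characteristic polynomial is P(z) = 1 - 1.329z + 1.32z^2.
Invertibility requires all roots to lie outside the unit circle, i.e. |z| > 1 for every root.
Set 1 + (-1.329) z + (1.32) z^2 = 0, i.e. a z^2 + b z + c = 0 with a = 1.32, b = -1.329, c = 1.
Discriminant D = b^2 - 4ac = (-1.329)^2 - 4*(1.32)*1 = 1.766241 - (5.28) = -3.513759.
D < 0, so the roots are the complex-conjugate pair z = (-b +/- i sqrt(-D)) / (2a) = 0.5034 +/- 0.71i.
For a conjugate pair |z|^2 = z * conj(z) = (product of roots) = c/a = 1/(1.32) = 0.757576, so |z| = sqrt(0.757576) = 0.8704 for both roots.
Moduli of all roots: 0.8704, 0.8704.
All moduli strictly greater than 1? No.
Verdict: Not invertible.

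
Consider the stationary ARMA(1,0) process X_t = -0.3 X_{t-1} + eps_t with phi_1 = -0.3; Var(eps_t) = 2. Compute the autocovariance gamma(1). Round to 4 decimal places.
\gamma(1) = -0.6593

Multiply the model equation by X_{t-k} and take expectations. With theta_0 = psi_0 = 1 and psi_j the MA(infinity) weights, this gives
  gamma(k) - sum_i phi_i gamma(k-i) = c_k,
  c_k = sigma^2 * sum_{j=k..q} theta_j psi_{j-k}   (c_k = 0 for k > q),
using gamma(-m) = gamma(m).
Pure AR (q = 0): c_0 = sigma^2 = 2, c_k = 0 for k >= 1.
Equations for k = 0 and k = 1 (AR order 1):
  gamma(0) = phi_1 gamma(1) + c_0
  gamma(1) = phi_1 gamma(0) + c_1
Substituting the second into the first: gamma(0) (1 - phi_1^2) = c_0 + phi_1 c_1, so
  gamma(0) = c_0 / (1 - phi_1^2) = 2 / (1 - (-0.3)^2) = 2 / 0.91 = 2.197802.
  gamma(1) = phi_1 gamma(0) = (-0.3)(2.197802) = -0.659341.
Therefore gamma(1) = -0.6593 (to 4 decimal places).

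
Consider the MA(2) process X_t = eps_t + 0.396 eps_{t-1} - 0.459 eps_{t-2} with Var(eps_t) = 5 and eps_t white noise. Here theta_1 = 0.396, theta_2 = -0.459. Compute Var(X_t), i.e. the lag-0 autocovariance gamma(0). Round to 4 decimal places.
\gamma(0) = 6.8375

For an MA(q) process X_t = eps_t + sum_i theta_i eps_{t-i} with
Var(eps_t) = sigma^2, the variance is
  gamma(0) = sigma^2 * (1 + sum_i theta_i^2).
  sum_i theta_i^2 = (0.396)^2 + (-0.459)^2 = 0.156816 + 0.210681 = 0.367497.
  gamma(0) = 5 * (1 + 0.367497) = 5 * 1.367497 = 6.837485, which rounds to 6.8375.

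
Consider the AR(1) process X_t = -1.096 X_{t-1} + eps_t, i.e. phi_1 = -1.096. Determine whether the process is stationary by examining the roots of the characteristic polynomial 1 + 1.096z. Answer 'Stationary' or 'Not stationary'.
\text{Not stationary}

The AR(p) characteristic polynomial is P(z) = 1 + 1.096z.
Stationarity requires all roots to lie outside the unit circle, i.e. |z| > 1 for every root.
This is linear in z: 1 + (1.096) z = 0  =>  z = -1/(1.096) = -0.912409,  |z| = 0.912409.
Moduli of all roots: 0.9124.
All moduli strictly greater than 1? No.
Verdict: Not stationary.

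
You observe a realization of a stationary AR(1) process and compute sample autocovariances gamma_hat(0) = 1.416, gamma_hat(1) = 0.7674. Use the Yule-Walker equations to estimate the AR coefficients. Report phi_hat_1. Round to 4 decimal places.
\hat\phi_{1} = 0.5419

The Yule-Walker equations for an AR(p) process read, in matrix form,
  Gamma_p phi = r_p,   with   (Gamma_p)_{ij} = gamma(|i - j|),
                       (r_p)_i = gamma(i),   i,j = 1..p.
Substitute the sample gammas (Toeplitz matrix and right-hand side of size 1):
  Gamma_p = [[1.416]]
  r_p     = [0.7674]
With p = 1 this is the single equation gamma(0) phi_1 = gamma(1):
  phi_hat_1 = gamma(1) / gamma(0) = 0.7674 / 1.416 = 0.5419.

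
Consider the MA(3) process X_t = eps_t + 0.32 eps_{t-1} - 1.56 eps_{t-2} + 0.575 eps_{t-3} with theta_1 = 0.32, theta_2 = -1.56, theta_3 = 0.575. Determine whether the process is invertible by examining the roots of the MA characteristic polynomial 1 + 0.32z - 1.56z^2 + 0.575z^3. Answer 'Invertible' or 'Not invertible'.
\text{Not invertible}

The MA(q) characteristic polynomial is P(z) = 1 + 0.32z - 1.56z^2 + 0.575z^3.
Invertibility requires all roots to lie outside the unit circle, i.e. |z| > 1 for every root.
Degree 3: look for a simple real root z0 first, then factor out (1 - z/z0) and solve the remaining quadratic.
Testing z0 = 2: P(2) = 1 + (0.32)(2) + (-1.56)(2)^2 + (0.575)(2)^3
  = 1 + (0.64) + (-6.24) + (4.6) = 0.  So z_0 = 2 is a root, |z_0| = 2.
Divide out the factor (1 - 0.5 z) = (1 - z/z0) (since 1/z0 = 0.5):
  P(z) = (1 - 0.5 z)(1 + (0.82) z + (-1.15) z^2)
  [check: z-coef 0.82 - (0.5) = 0.32; z^2-coef -1.15 - (0.5)(0.82) = -1.56; z^3-coef -(0.5)(-1.15) = 0.575.]
Remaining roots from the quadratic factor 1 + (0.82) z + (-1.15) z^2:
  Set 1 + (0.82) z + (-1.15) z^2 = 0, i.e. a z^2 + b z + c = 0 with a = -1.15, b = 0.82, c = 1.
  Discriminant D = b^2 - 4ac = (0.82)^2 - 4*(-1.15)*1 = 0.6724 - (-4.6) = 5.2724.
  D >= 0, so the roots are real: z = (-b +/- sqrt(D)) / (2a) = (-0.82 +/- 2.296171) / (-2.3).
    z_1 = (-0.82 + 2.296171) / (-2.3) = -0.6418,   |z_1| = 0.6418.
    z_2 = (-0.82 - 2.296171) / (-2.3) = 1.3549,   |z_2| = 1.3549.
Moduli of all roots: 2.0000, 0.6418, 1.3549.
All moduli strictly greater than 1? No.
Verdict: Not invertible.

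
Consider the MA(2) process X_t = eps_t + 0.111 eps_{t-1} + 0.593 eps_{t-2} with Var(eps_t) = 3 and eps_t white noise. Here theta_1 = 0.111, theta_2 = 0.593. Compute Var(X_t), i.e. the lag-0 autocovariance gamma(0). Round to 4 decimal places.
\gamma(0) = 4.0919

For an MA(q) process X_t = eps_t + sum_i theta_i eps_{t-i} with
Var(eps_t) = sigma^2, the variance is
  gamma(0) = sigma^2 * (1 + sum_i theta_i^2).
  sum_i theta_i^2 = (0.111)^2 + (0.593)^2 = 0.012321 + 0.351649 = 0.36397.
  gamma(0) = 3 * (1 + 0.36397) = 3 * 1.36397 = 4.09191, which rounds to 4.0919.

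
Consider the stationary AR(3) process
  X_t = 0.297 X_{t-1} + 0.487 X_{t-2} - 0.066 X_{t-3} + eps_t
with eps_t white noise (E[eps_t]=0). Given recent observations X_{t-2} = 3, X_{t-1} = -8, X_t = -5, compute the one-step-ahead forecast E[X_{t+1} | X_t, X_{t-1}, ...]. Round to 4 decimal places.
E[X_{t+1} \mid \mathcal F_t] = -5.5790

For an AR(p) model X_t = c + sum_i phi_i X_{t-i} + eps_t, the
one-step-ahead conditional mean is
  E[X_{t+1} | X_t, ...] = c + sum_i phi_i X_{t+1-i}.
Substitute known values:
  E[X_{t+1} | ...] = (0.297) * (-5) + (0.487) * (-8) + (-0.066) * (3)
                   = -5.5790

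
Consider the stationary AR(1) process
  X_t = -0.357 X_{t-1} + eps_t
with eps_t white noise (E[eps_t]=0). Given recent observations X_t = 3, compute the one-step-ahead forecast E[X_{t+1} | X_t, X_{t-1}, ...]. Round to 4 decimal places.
E[X_{t+1} \mid \mathcal F_t] = -1.0710

For an AR(p) model X_t = c + sum_i phi_i X_{t-i} + eps_t, the
one-step-ahead conditional mean is
  E[X_{t+1} | X_t, ...] = c + sum_i phi_i X_{t+1-i}.
Substitute known values:
  E[X_{t+1} | ...] = (-0.357) * (3)
                   = -1.0710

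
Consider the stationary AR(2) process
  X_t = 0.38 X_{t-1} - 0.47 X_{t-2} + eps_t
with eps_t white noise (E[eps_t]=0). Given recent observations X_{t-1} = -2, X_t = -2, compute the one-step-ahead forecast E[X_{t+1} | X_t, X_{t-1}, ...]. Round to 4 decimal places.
E[X_{t+1} \mid \mathcal F_t] = 0.1800

For an AR(p) model X_t = c + sum_i phi_i X_{t-i} + eps_t, the
one-step-ahead conditional mean is
  E[X_{t+1} | X_t, ...] = c + sum_i phi_i X_{t+1-i}.
Substitute known values:
  E[X_{t+1} | ...] = (0.38) * (-2) + (-0.47) * (-2)
                   = 0.1800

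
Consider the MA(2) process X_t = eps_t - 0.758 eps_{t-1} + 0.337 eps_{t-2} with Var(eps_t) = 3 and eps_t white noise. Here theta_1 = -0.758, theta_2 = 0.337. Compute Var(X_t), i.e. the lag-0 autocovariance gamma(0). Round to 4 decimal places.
\gamma(0) = 5.0644

For an MA(q) process X_t = eps_t + sum_i theta_i eps_{t-i} with
Var(eps_t) = sigma^2, the variance is
  gamma(0) = sigma^2 * (1 + sum_i theta_i^2).
  sum_i theta_i^2 = (-0.758)^2 + (0.337)^2 = 0.574564 + 0.113569 = 0.688133.
  gamma(0) = 3 * (1 + 0.688133) = 3 * 1.688133 = 5.064399, which rounds to 5.0644.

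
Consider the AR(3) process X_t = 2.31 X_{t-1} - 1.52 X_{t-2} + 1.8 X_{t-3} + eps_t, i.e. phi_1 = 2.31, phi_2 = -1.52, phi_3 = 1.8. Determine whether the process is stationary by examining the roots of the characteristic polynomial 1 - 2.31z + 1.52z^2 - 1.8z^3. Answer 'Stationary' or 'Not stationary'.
\text{Not stationary}

The AR(p) characteristic polynomial is P(z) = 1 - 2.31z + 1.52z^2 - 1.8z^3.
Stationarity requires all roots to lie outside the unit circle, i.e. |z| > 1 for every root.
Degree 3: look for a simple real root z0 first, then factor out (1 - z/z0) and solve the remaining quadratic.
Testing z0 = 0.5: P(0.5) = 1 + (-2.31)(0.5) + (1.52)(0.5)^2 + (-1.8)(0.5)^3
  = 1 + (-1.155) + (0.38) + (-0.225) = 0.  So z_0 = 0.5 is a root, |z_0| = 0.5.
Divide out the factor (1 - 2 z) = (1 - z/z0) (since 1/z0 = 2):
  P(z) = (1 - 2 z)(1 + (-0.31) z + (0.9) z^2)
  [check: z-coef -0.31 - (2) = -2.31; z^2-coef 0.9 - (2)(-0.31) = 1.52; z^3-coef -(2)(0.9) = -1.8.]
Remaining roots from the quadratic factor 1 + (-0.31) z + (0.9) z^2:
  Set 1 + (-0.31) z + (0.9) z^2 = 0, i.e. a z^2 + b z + c = 0 with a = 0.9, b = -0.31, c = 1.
  Discriminant D = b^2 - 4ac = (-0.31)^2 - 4*(0.9)*1 = 0.0961 - (3.6) = -3.5039.
  D < 0, so the roots are the complex-conjugate pair z = (-b +/- i sqrt(-D)) / (2a) = 0.1722 +/- 1.0399i.
  For a conjugate pair |z|^2 = z * conj(z) = (product of roots) = c/a = 1/(0.9) = 1.111111, so |z| = sqrt(1.111111) = 1.0541 for both roots.
Moduli of all roots: 0.5000, 1.0541, 1.0541.
All moduli strictly greater than 1? No.
Verdict: Not stationary.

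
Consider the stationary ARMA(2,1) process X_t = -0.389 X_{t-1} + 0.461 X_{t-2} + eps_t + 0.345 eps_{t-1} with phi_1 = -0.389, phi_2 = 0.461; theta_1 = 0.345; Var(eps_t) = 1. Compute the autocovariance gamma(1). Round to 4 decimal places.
\gamma(1) = -0.5478

Multiply the model equation by X_{t-k} and take expectations. With theta_0 = psi_0 = 1 and psi_j the MA(infinity) weights, this gives
  gamma(k) - sum_i phi_i gamma(k-i) = c_k,
  c_k = sigma^2 * sum_{j=k..q} theta_j psi_{j-k}   (c_k = 0 for k > q),
using gamma(-m) = gamma(m).
psi-weights needed (psi_j = theta_j + sum_i phi_i psi_{j-i}):
  psi_1 = theta_1 + phi_1 = 0.345 + (-0.389) = -0.044
Right-hand sides:
  c_0 = sigma^2 (1 + theta_1 psi_1) = 1 * (1 + (0.345)(-0.044)) = 1 * 0.98482 = 0.98482
  c_1 = sigma^2 theta_1 = 1 * (0.345) = 0.345
  c_2 = 0
Equations for k = 0, 1, 2 (AR order 2, c_2 = 0):
  (E0) gamma(0) = phi_1 gamma(1) + phi_2 gamma(2) + c_0
  (E1) gamma(1) = phi_1 gamma(0) + phi_2 gamma(1) + c_1
  (E2) gamma(2) = phi_1 gamma(1) + phi_2 gamma(0)
From (E1): gamma(1) = A gamma(0) + B with
  A = phi_1 / (1 - phi_2) = -0.389 / 0.539 = -0.721707,   B = c_1 / (1 - phi_2) = 0.345 / 0.539 = 0.640074.
Insert (E2) into (E0): gamma(0) (1 - phi_2^2) = phi_1 (1 + phi_2) gamma(1) + c_0.
  phi_1 (1 + phi_2) = (-0.389)(1.461) = -0.568329,   1 - phi_2^2 = 0.787479.
Replace gamma(1) by A gamma(0) + B and collect gamma(0):
  gamma(0) [0.787479 - (-0.568329)(-0.721707)] = (-0.568329)(0.640074) + 0.98482
  gamma(0) * 0.377312 = 0.621047
  gamma(0) = 0.621047 / 0.377312 = 1.645978.
  gamma(1) = A gamma(0) + B = (-0.721707)(1.645978) + (0.640074) = -0.547839.
Therefore gamma(1) = -0.5478 (to 4 decimal places).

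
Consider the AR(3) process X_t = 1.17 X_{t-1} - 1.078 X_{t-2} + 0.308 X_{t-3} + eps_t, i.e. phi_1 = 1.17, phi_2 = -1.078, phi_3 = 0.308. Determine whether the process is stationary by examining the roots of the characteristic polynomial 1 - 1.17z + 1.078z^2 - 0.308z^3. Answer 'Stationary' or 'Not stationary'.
\text{Stationary}

The AR(p) characteristic polynomial is P(z) = 1 - 1.17z + 1.078z^2 - 0.308z^3.
Stationarity requires all roots to lie outside the unit circle, i.e. |z| > 1 for every root.
Degree 3: look for a simple real root z0 first, then factor out (1 - z/z0) and solve the remaining quadratic.
Testing z0 = 2.5: P(2.5) = 1 + (-1.17)(2.5) + (1.078)(2.5)^2 + (-0.308)(2.5)^3
  = 1 + (-2.925) + (6.7375) + (-4.8125) = 0.  So z_0 = 2.5 is a root, |z_0| = 2.5.
Divide out the factor (1 - 0.4 z) = (1 - z/z0) (since 1/z0 = 0.4):
  P(z) = (1 - 0.4 z)(1 + (-0.77) z + (0.77) z^2)
  [check: z-coef -0.77 - (0.4) = -1.17; z^2-coef 0.77 - (0.4)(-0.77) = 1.078; z^3-coef -(0.4)(0.77) = -0.308.]
Remaining roots from the quadratic factor 1 + (-0.77) z + (0.77) z^2:
  Set 1 + (-0.77) z + (0.77) z^2 = 0, i.e. a z^2 + b z + c = 0 with a = 0.77, b = -0.77, c = 1.
  Discriminant D = b^2 - 4ac = (-0.77)^2 - 4*(0.77)*1 = 0.5929 - (3.08) = -2.4871.
  D < 0, so the roots are the complex-conjugate pair z = (-b +/- i sqrt(-D)) / (2a) = 0.5 +/- 1.0241i.
  For a conjugate pair |z|^2 = z * conj(z) = (product of roots) = c/a = 1/(0.77) = 1.298701, so |z| = sqrt(1.298701) = 1.1396 for both roots.
Moduli of all roots: 2.5000, 1.1396, 1.1396.
All moduli strictly greater than 1? Yes.
Verdict: Stationary.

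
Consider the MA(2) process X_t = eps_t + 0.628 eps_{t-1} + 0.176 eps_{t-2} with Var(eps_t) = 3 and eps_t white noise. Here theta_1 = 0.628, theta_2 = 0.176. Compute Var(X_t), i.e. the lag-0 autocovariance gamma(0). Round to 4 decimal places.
\gamma(0) = 4.2761

For an MA(q) process X_t = eps_t + sum_i theta_i eps_{t-i} with
Var(eps_t) = sigma^2, the variance is
  gamma(0) = sigma^2 * (1 + sum_i theta_i^2).
  sum_i theta_i^2 = (0.628)^2 + (0.176)^2 = 0.394384 + 0.030976 = 0.42536.
  gamma(0) = 3 * (1 + 0.42536) = 3 * 1.42536 = 4.27608, which rounds to 4.2761.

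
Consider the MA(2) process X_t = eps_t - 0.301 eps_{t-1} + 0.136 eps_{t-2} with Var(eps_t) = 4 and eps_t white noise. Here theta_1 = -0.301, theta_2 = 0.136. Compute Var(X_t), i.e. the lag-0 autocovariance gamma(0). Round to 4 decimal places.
\gamma(0) = 4.4364

For an MA(q) process X_t = eps_t + sum_i theta_i eps_{t-i} with
Var(eps_t) = sigma^2, the variance is
  gamma(0) = sigma^2 * (1 + sum_i theta_i^2).
  sum_i theta_i^2 = (-0.301)^2 + (0.136)^2 = 0.090601 + 0.018496 = 0.109097.
  gamma(0) = 4 * (1 + 0.109097) = 4 * 1.109097 = 4.436388, which rounds to 4.4364.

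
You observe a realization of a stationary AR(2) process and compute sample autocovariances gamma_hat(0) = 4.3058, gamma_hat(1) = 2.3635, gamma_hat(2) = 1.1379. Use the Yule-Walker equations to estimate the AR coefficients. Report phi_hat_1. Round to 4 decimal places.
\hat\phi_{1} = 0.5780

The Yule-Walker equations for an AR(p) process read, in matrix form,
  Gamma_p phi = r_p,   with   (Gamma_p)_{ij} = gamma(|i - j|),
                       (r_p)_i = gamma(i),   i,j = 1..p.
Substitute the sample gammas (Toeplitz matrix and right-hand side of size 2):
  Gamma_p = [[4.3058, 2.3635], [2.3635, 4.3058]]
  r_p     = [2.3635, 1.1379]
Written out:
  4.3058 phi_1 + 2.3635 phi_2 = 2.3635
  2.3635 phi_1 + 4.3058 phi_2 = 1.1379
Solve by Cramer's rule:
  det = gamma(0)^2 - gamma(1)^2 = (4.3058)^2 - (2.3635)^2 = 18.53991364 - 5.58613225 = 12.95378139
  phi_hat_1 = [gamma(1) gamma(0) - gamma(1) gamma(2)] / det = [(2.3635)(4.3058) - (2.3635)(1.1379)] / 12.95378139 = 7.48733165 / 12.95378139 = 0.578
  phi_hat_2 = [gamma(0) gamma(2) - gamma(1)^2] / det = [(4.3058)(1.1379) - (2.3635)^2] / 12.95378139 = -0.68656243 / 12.95378139 = -0.053
So phi_hat = [0.5780, -0.0530].
Therefore phi_hat_1 = 0.5780.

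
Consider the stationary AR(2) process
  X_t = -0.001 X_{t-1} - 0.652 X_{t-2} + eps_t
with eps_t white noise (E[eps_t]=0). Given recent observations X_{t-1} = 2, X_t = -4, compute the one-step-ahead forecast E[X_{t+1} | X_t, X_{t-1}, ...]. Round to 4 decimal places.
E[X_{t+1} \mid \mathcal F_t] = -1.3000

For an AR(p) model X_t = c + sum_i phi_i X_{t-i} + eps_t, the
one-step-ahead conditional mean is
  E[X_{t+1} | X_t, ...] = c + sum_i phi_i X_{t+1-i}.
Substitute known values:
  E[X_{t+1} | ...] = (-0.001) * (-4) + (-0.652) * (2)
                   = -1.3000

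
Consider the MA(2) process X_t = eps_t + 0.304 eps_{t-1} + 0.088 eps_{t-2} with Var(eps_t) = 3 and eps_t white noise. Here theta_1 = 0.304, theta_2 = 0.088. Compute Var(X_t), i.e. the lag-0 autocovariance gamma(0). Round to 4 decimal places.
\gamma(0) = 3.3005

For an MA(q) process X_t = eps_t + sum_i theta_i eps_{t-i} with
Var(eps_t) = sigma^2, the variance is
  gamma(0) = sigma^2 * (1 + sum_i theta_i^2).
  sum_i theta_i^2 = (0.304)^2 + (0.088)^2 = 0.092416 + 0.007744 = 0.10016.
  gamma(0) = 3 * (1 + 0.10016) = 3 * 1.10016 = 3.30048, which rounds to 3.3005.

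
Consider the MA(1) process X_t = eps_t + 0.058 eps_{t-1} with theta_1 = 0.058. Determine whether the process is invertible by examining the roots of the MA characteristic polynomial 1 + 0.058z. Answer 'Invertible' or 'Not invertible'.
\text{Invertible}

The MA(q) characteristic polynomial is P(z) = 1 + 0.058z.
Invertibility requires all roots to lie outside the unit circle, i.e. |z| > 1 for every root.
This is linear in z: 1 + (0.058) z = 0  =>  z = -1/(0.058) = -17.241379,  |z| = 17.241379.
Moduli of all roots: 17.2414.
All moduli strictly greater than 1? Yes.
Verdict: Invertible.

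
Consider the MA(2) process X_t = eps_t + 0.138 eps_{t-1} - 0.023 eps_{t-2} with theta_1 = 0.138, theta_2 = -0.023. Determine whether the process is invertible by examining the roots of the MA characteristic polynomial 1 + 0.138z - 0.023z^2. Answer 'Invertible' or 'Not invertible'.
\text{Invertible}

The MA(q) characteristic polynomial is P(z) = 1 + 0.138z - 0.023z^2.
Invertibility requires all roots to lie outside the unit circle, i.e. |z| > 1 for every root.
Set 1 + (0.138) z + (-0.023) z^2 = 0, i.e. a z^2 + b z + c = 0 with a = -0.023, b = 0.138, c = 1.
Discriminant D = b^2 - 4ac = (0.138)^2 - 4*(-0.023)*1 = 0.019044 - (-0.092) = 0.111044.
D >= 0, so the roots are real: z = (-b +/- sqrt(D)) / (2a) = (-0.138 +/- 0.333233) / (-0.046).
  z_1 = (-0.138 + 0.333233) / (-0.046) = -4.2442,   |z_1| = 4.2442.
  z_2 = (-0.138 - 0.333233) / (-0.046) = 10.2442,   |z_2| = 10.2442.
Moduli of all roots: 4.2442, 10.2442.
All moduli strictly greater than 1? Yes.
Verdict: Invertible.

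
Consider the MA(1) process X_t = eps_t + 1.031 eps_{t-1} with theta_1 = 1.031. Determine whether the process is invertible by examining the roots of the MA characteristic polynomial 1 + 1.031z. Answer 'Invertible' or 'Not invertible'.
\text{Not invertible}

The MA(q) characteristic polynomial is P(z) = 1 + 1.031z.
Invertibility requires all roots to lie outside the unit circle, i.e. |z| > 1 for every root.
This is linear in z: 1 + (1.031) z = 0  =>  z = -1/(1.031) = -0.969932,  |z| = 0.969932.
Moduli of all roots: 0.9699.
All moduli strictly greater than 1? No.
Verdict: Not invertible.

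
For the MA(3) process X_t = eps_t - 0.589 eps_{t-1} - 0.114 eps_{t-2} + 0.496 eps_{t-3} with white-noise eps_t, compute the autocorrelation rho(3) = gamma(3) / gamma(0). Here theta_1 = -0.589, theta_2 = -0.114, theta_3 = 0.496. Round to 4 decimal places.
\rho(3) = 0.3089

For an MA(q) process with theta_0 = 1, the autocovariance is
  gamma(k) = sigma^2 * sum_{i=0..q-k} theta_i * theta_{i+k},
and rho(k) = gamma(k) / gamma(0). Sigma^2 cancels.
  numerator   = (1)*(0.496) = 0.496.
  denominator = (1)^2 + (-0.589)^2 + (-0.114)^2 + (0.496)^2 = 1.605933.
  rho(3) = 0.496 / 1.605933 = 0.3089.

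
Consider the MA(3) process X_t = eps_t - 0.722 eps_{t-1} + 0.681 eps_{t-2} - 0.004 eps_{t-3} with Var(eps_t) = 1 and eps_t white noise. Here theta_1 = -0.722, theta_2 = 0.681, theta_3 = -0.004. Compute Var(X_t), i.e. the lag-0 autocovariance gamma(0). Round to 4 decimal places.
\gamma(0) = 1.9851

For an MA(q) process X_t = eps_t + sum_i theta_i eps_{t-i} with
Var(eps_t) = sigma^2, the variance is
  gamma(0) = sigma^2 * (1 + sum_i theta_i^2).
  sum_i theta_i^2 = (-0.722)^2 + (0.681)^2 + (-0.004)^2 = 0.521284 + 0.463761 + 0.000016 = 0.985061.
  gamma(0) = 1 * (1 + 0.985061) = 1 * 1.985061 = 1.985061, which rounds to 1.9851.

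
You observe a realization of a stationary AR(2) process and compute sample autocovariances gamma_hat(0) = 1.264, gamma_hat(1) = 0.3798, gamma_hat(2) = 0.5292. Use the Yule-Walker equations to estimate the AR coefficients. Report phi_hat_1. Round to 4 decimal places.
\hat\phi_{1} = 0.1920

The Yule-Walker equations for an AR(p) process read, in matrix form,
  Gamma_p phi = r_p,   with   (Gamma_p)_{ij} = gamma(|i - j|),
                       (r_p)_i = gamma(i),   i,j = 1..p.
Substitute the sample gammas (Toeplitz matrix and right-hand side of size 2):
  Gamma_p = [[1.264, 0.3798], [0.3798, 1.264]]
  r_p     = [0.3798, 0.5292]
Written out:
  1.264 phi_1 + 0.3798 phi_2 = 0.3798
  0.3798 phi_1 + 1.264 phi_2 = 0.5292
Solve by Cramer's rule:
  det = gamma(0)^2 - gamma(1)^2 = (1.264)^2 - (0.3798)^2 = 1.597696 - 0.14424804 = 1.45344796
  phi_hat_1 = [gamma(1) gamma(0) - gamma(1) gamma(2)] / det = [(0.3798)(1.264) - (0.3798)(0.5292)] / 1.45344796 = 0.27907704 / 1.45344796 = 0.192
  phi_hat_2 = [gamma(0) gamma(2) - gamma(1)^2] / det = [(1.264)(0.5292) - (0.3798)^2] / 1.45344796 = 0.52466076 / 1.45344796 = 0.361
So phi_hat = [0.1920, 0.3610].
Therefore phi_hat_1 = 0.1920.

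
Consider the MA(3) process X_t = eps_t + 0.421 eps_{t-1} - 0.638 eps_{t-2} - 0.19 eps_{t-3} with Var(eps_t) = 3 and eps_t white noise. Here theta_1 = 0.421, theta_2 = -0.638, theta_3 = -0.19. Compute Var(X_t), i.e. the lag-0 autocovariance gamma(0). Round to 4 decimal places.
\gamma(0) = 4.8612

For an MA(q) process X_t = eps_t + sum_i theta_i eps_{t-i} with
Var(eps_t) = sigma^2, the variance is
  gamma(0) = sigma^2 * (1 + sum_i theta_i^2).
  sum_i theta_i^2 = (0.421)^2 + (-0.638)^2 + (-0.19)^2 = 0.177241 + 0.407044 + 0.0361 = 0.620385.
  gamma(0) = 3 * (1 + 0.620385) = 3 * 1.620385 = 4.861155, which rounds to 4.8612.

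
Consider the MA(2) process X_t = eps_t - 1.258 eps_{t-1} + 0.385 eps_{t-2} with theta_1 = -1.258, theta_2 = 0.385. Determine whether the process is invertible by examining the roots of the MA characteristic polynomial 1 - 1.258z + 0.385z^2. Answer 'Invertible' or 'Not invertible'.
\text{Invertible}

The MA(q) characteristic polynomial is P(z) = 1 - 1.258z + 0.385z^2.
Invertibility requires all roots to lie outside the unit circle, i.e. |z| > 1 for every root.
Set 1 + (-1.258) z + (0.385) z^2 = 0, i.e. a z^2 + b z + c = 0 with a = 0.385, b = -1.258, c = 1.
Discriminant D = b^2 - 4ac = (-1.258)^2 - 4*(0.385)*1 = 1.582564 - (1.54) = 0.042564.
D >= 0, so the roots are real: z = (-b +/- sqrt(D)) / (2a) = (1.258 +/- 0.20631) / (0.77).
  z_1 = (1.258 + 0.20631) / (0.77) = 1.9017,   |z_1| = 1.9017.
  z_2 = (1.258 - 0.20631) / (0.77) = 1.3658,   |z_2| = 1.3658.
Moduli of all roots: 1.9017, 1.3658.
All moduli strictly greater than 1? Yes.
Verdict: Invertible.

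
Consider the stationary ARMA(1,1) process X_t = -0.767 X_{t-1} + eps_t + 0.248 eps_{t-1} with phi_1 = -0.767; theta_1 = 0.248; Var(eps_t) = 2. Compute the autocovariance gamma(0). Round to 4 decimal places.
\gamma(0) = 3.3085

Multiply the model equation by X_{t-k} and take expectations. With theta_0 = psi_0 = 1 and psi_j the MA(infinity) weights, this gives
  gamma(k) - sum_i phi_i gamma(k-i) = c_k,
  c_k = sigma^2 * sum_{j=k..q} theta_j psi_{j-k}   (c_k = 0 for k > q),
using gamma(-m) = gamma(m).
psi-weights needed (psi_j = theta_j + sum_i phi_i psi_{j-i}):
  psi_1 = theta_1 + phi_1 = 0.248 + (-0.767) = -0.519
Right-hand sides:
  c_0 = sigma^2 (1 + theta_1 psi_1) = 2 * (1 + (0.248)(-0.519)) = 2 * 0.871288 = 1.742576
  c_1 = sigma^2 theta_1 = 2 * (0.248) = 0.496
  c_2 = 0
Equations for k = 0 and k = 1 (AR order 1):
  gamma(0) = phi_1 gamma(1) + c_0
  gamma(1) = phi_1 gamma(0) + c_1
Substituting the second into the first: gamma(0) (1 - phi_1^2) = c_0 + phi_1 c_1, so
  gamma(0) = (c_0 + phi_1 c_1) / (1 - phi_1^2) = (1.742576 + (-0.767)(0.496)) / (1 - (-0.767)^2) = 1.362144 / 0.411711 = 3.308496.
Therefore gamma(0) = 3.3085 (to 4 decimal places).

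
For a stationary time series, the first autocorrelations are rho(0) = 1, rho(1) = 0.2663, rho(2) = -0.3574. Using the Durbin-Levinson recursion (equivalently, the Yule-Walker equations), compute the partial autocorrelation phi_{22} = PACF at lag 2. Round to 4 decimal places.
\phi_{22} = -0.4610

The PACF at lag k is phi_{kk}, the last component of the solution
to the Yule-Walker system G_k phi = r_k where
  (G_k)_{ij} = rho(|i - j|), (r_k)_i = rho(i), i,j = 1..k.
Equivalently, Durbin-Levinson gives phi_{kk} iteratively:
  phi_{11} = rho(1)
  phi_{kk} = [rho(k) - sum_{j=1..k-1} phi_{k-1,j} rho(k-j)]
            / [1 - sum_{j=1..k-1} phi_{k-1,j} rho(j)],
  phi_{k,j} = phi_{k-1,j} - phi_{kk} phi_{k-1,k-j},  j = 1..k-1.
Step k = 1:
  phi_11 = rho(1) = 0.2663.
Step k = 2:
  phi_22 = [rho(2) - phi_11 rho(1)] / [1 - phi_11 rho(1)] = [-0.3574 - (0.2663)(0.2663)] / [1 - (0.2663)(0.2663)]
         = -0.42831569 / 0.92908431 = -0.461.
Therefore phi_{22} = -0.4610.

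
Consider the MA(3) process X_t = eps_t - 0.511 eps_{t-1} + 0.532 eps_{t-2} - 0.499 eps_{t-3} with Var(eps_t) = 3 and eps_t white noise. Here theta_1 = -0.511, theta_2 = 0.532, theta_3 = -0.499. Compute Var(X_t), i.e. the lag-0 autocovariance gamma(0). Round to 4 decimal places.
\gamma(0) = 5.3794

For an MA(q) process X_t = eps_t + sum_i theta_i eps_{t-i} with
Var(eps_t) = sigma^2, the variance is
  gamma(0) = sigma^2 * (1 + sum_i theta_i^2).
  sum_i theta_i^2 = (-0.511)^2 + (0.532)^2 + (-0.499)^2 = 0.261121 + 0.283024 + 0.249001 = 0.793146.
  gamma(0) = 3 * (1 + 0.793146) = 3 * 1.793146 = 5.379438, which rounds to 5.3794.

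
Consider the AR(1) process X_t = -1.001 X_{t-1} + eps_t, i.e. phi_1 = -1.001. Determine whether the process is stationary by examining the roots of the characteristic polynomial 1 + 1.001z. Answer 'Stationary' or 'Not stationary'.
\text{Not stationary}

The AR(p) characteristic polynomial is P(z) = 1 + 1.001z.
Stationarity requires all roots to lie outside the unit circle, i.e. |z| > 1 for every root.
This is linear in z: 1 + (1.001) z = 0  =>  z = -1/(1.001) = -0.999001,  |z| = 0.999001.
Moduli of all roots: 0.9990.
All moduli strictly greater than 1? No.
Verdict: Not stationary.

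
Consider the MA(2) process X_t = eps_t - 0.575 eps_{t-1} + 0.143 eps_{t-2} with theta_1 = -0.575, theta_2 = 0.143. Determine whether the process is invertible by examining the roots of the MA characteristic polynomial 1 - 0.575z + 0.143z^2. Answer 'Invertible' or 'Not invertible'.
\text{Invertible}

The MA(q) characteristic polynomial is P(z) = 1 - 0.575z + 0.143z^2.
Invertibility requires all roots to lie outside the unit circle, i.e. |z| > 1 for every root.
Set 1 + (-0.575) z + (0.143) z^2 = 0, i.e. a z^2 + b z + c = 0 with a = 0.143, b = -0.575, c = 1.
Discriminant D = b^2 - 4ac = (-0.575)^2 - 4*(0.143)*1 = 0.330625 - (0.572) = -0.241375.
D < 0, so the roots are the complex-conjugate pair z = (-b +/- i sqrt(-D)) / (2a) = 2.0105 +/- 1.7178i.
For a conjugate pair |z|^2 = z * conj(z) = (product of roots) = c/a = 1/(0.143) = 6.993007, so |z| = sqrt(6.993007) = 2.6444 for both roots.
Moduli of all roots: 2.6444, 2.6444.
All moduli strictly greater than 1? Yes.
Verdict: Invertible.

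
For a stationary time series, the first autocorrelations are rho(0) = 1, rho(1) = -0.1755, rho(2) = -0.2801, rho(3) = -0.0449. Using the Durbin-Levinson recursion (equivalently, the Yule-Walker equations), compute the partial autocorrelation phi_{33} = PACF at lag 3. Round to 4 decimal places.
\phi_{33} = -0.1911

The PACF at lag k is phi_{kk}, the last component of the solution
to the Yule-Walker system G_k phi = r_k where
  (G_k)_{ij} = rho(|i - j|), (r_k)_i = rho(i), i,j = 1..k.
Equivalently, Durbin-Levinson gives phi_{kk} iteratively:
  phi_{11} = rho(1)
  phi_{kk} = [rho(k) - sum_{j=1..k-1} phi_{k-1,j} rho(k-j)]
            / [1 - sum_{j=1..k-1} phi_{k-1,j} rho(j)],
  phi_{k,j} = phi_{k-1,j} - phi_{kk} phi_{k-1,k-j},  j = 1..k-1.
Step k = 1:
  phi_11 = rho(1) = -0.1755.
Step k = 2:
  phi_22 = [rho(2) - phi_11 rho(1)] / [1 - phi_11 rho(1)] = [-0.2801 - (-0.1755)(-0.1755)] / [1 - (-0.1755)(-0.1755)]
         = -0.31090025 / 0.96919975 = -0.32078.
  Update: phi_21 = phi_11 - phi_22 phi_11 = -0.1755 - (-0.32078)(-0.1755) = -0.231797.
Step k = 3:
  phi_33 = [rho(3) - phi_21 rho(2) - phi_22 rho(1)] / [1 - phi_21 rho(1) - phi_22 rho(2)]
    numerator   = -0.0449 - (-0.231797)(-0.2801) - (-0.32078)(-0.1755) = -0.16612328
    denominator = 1 - (-0.231797)(-0.1755) - (-0.32078)(-0.2801) = 0.86946905
  phi_33 = -0.16612328 / 0.86946905 = -0.1911.
Therefore phi_{33} = -0.1911.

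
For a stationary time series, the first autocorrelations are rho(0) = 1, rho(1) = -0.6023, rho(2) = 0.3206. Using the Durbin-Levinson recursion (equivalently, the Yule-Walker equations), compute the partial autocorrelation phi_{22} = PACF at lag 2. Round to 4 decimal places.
\phi_{22} = -0.0662

The PACF at lag k is phi_{kk}, the last component of the solution
to the Yule-Walker system G_k phi = r_k where
  (G_k)_{ij} = rho(|i - j|), (r_k)_i = rho(i), i,j = 1..k.
Equivalently, Durbin-Levinson gives phi_{kk} iteratively:
  phi_{11} = rho(1)
  phi_{kk} = [rho(k) - sum_{j=1..k-1} phi_{k-1,j} rho(k-j)]
            / [1 - sum_{j=1..k-1} phi_{k-1,j} rho(j)],
  phi_{k,j} = phi_{k-1,j} - phi_{kk} phi_{k-1,k-j},  j = 1..k-1.
Step k = 1:
  phi_11 = rho(1) = -0.6023.
Step k = 2:
  phi_22 = [rho(2) - phi_11 rho(1)] / [1 - phi_11 rho(1)] = [0.3206 - (-0.6023)(-0.6023)] / [1 - (-0.6023)(-0.6023)]
         = -0.04216529 / 0.63723471 = -0.0662.
Therefore phi_{22} = -0.0662.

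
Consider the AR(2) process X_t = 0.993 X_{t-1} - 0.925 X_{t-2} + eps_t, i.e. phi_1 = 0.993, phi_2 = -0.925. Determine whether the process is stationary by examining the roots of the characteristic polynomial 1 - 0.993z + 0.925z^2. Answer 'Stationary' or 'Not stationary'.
\text{Stationary}

The AR(p) characteristic polynomial is P(z) = 1 - 0.993z + 0.925z^2.
Stationarity requires all roots to lie outside the unit circle, i.e. |z| > 1 for every root.
Set 1 + (-0.993) z + (0.925) z^2 = 0, i.e. a z^2 + b z + c = 0 with a = 0.925, b = -0.993, c = 1.
Discriminant D = b^2 - 4ac = (-0.993)^2 - 4*(0.925)*1 = 0.986049 - (3.7) = -2.713951.
D < 0, so the roots are the complex-conjugate pair z = (-b +/- i sqrt(-D)) / (2a) = 0.5368 +/- 0.8905i.
For a conjugate pair |z|^2 = z * conj(z) = (product of roots) = c/a = 1/(0.925) = 1.081081, so |z| = sqrt(1.081081) = 1.0398 for both roots.
Moduli of all roots: 1.0398, 1.0398.
All moduli strictly greater than 1? Yes.
Verdict: Stationary.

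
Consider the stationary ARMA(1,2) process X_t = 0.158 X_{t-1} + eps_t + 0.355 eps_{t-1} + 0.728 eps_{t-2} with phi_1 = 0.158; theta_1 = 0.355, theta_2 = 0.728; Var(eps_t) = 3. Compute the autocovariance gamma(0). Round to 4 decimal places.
\gamma(0) = 5.8035

Multiply the model equation by X_{t-k} and take expectations. With theta_0 = psi_0 = 1 and psi_j the MA(infinity) weights, this gives
  gamma(k) - sum_i phi_i gamma(k-i) = c_k,
  c_k = sigma^2 * sum_{j=k..q} theta_j psi_{j-k}   (c_k = 0 for k > q),
using gamma(-m) = gamma(m).
psi-weights needed (psi_j = theta_j + sum_i phi_i psi_{j-i}):
  psi_1 = theta_1 + phi_1 = 0.355 + (0.158) = 0.513
  psi_2 = theta_2 + phi_1 psi_1 = 0.728 + (0.158)(0.513) = 0.809054
Right-hand sides:
  c_0 = sigma^2 (1 + theta_1 psi_1 + theta_2 psi_2) = 3 * (1 + (0.355)(0.513) + (0.728)(0.809054)) = 3 * 1.771106 = 5.313319
  c_1 = sigma^2 (theta_1 + theta_2 psi_1) = 3 * (0.355 + (0.728)(0.513)) = 2.185392
  c_2 = sigma^2 theta_2 = 3 * (0.728) = 2.184
Equations for k = 0 and k = 1 (AR order 1):
  gamma(0) = phi_1 gamma(1) + c_0
  gamma(1) = phi_1 gamma(0) + c_1
Substituting the second into the first: gamma(0) (1 - phi_1^2) = c_0 + phi_1 c_1, so
  gamma(0) = (c_0 + phi_1 c_1) / (1 - phi_1^2) = (5.313319 + (0.158)(2.185392)) / (1 - (0.158)^2) = 5.658611 / 0.975036 = 5.803489.
Therefore gamma(0) = 5.8035 (to 4 decimal places).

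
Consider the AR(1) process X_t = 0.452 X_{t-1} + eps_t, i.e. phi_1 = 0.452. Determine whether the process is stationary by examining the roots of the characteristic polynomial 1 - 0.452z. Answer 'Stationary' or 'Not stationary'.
\text{Stationary}

The AR(p) characteristic polynomial is P(z) = 1 - 0.452z.
Stationarity requires all roots to lie outside the unit circle, i.e. |z| > 1 for every root.
This is linear in z: 1 + (-0.452) z = 0  =>  z = -1/(-0.452) = 2.212389,  |z| = 2.212389.
Moduli of all roots: 2.2124.
All moduli strictly greater than 1? Yes.
Verdict: Stationary.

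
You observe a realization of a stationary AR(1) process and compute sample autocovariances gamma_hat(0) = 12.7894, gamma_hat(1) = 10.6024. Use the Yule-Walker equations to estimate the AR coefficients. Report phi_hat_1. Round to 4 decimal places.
\hat\phi_{1} = 0.8290

The Yule-Walker equations for an AR(p) process read, in matrix form,
  Gamma_p phi = r_p,   with   (Gamma_p)_{ij} = gamma(|i - j|),
                       (r_p)_i = gamma(i),   i,j = 1..p.
Substitute the sample gammas (Toeplitz matrix and right-hand side of size 1):
  Gamma_p = [[12.7894]]
  r_p     = [10.6024]
With p = 1 this is the single equation gamma(0) phi_1 = gamma(1):
  phi_hat_1 = gamma(1) / gamma(0) = 10.6024 / 12.7894 = 0.8290.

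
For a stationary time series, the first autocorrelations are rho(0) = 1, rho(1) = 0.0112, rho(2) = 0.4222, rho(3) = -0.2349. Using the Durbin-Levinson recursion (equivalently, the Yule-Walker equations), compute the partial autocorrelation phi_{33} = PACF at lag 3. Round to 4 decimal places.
\phi_{33} = -0.2949

The PACF at lag k is phi_{kk}, the last component of the solution
to the Yule-Walker system G_k phi = r_k where
  (G_k)_{ij} = rho(|i - j|), (r_k)_i = rho(i), i,j = 1..k.
Equivalently, Durbin-Levinson gives phi_{kk} iteratively:
  phi_{11} = rho(1)
  phi_{kk} = [rho(k) - sum_{j=1..k-1} phi_{k-1,j} rho(k-j)]
            / [1 - sum_{j=1..k-1} phi_{k-1,j} rho(j)],
  phi_{k,j} = phi_{k-1,j} - phi_{kk} phi_{k-1,k-j},  j = 1..k-1.
Step k = 1:
  phi_11 = rho(1) = 0.0112.
Step k = 2:
  phi_22 = [rho(2) - phi_11 rho(1)] / [1 - phi_11 rho(1)] = [0.4222 - (0.0112)(0.0112)] / [1 - (0.0112)(0.0112)]
         = 0.42207456 / 0.99987456 = 0.422128.
  Update: phi_21 = phi_11 - phi_22 phi_11 = 0.0112 - (0.422128)(0.0112) = 0.006472.
Step k = 3:
  phi_33 = [rho(3) - phi_21 rho(2) - phi_22 rho(1)] / [1 - phi_21 rho(1) - phi_22 rho(2)]
    numerator   = -0.2349 - (0.006472)(0.4222) - (0.422128)(0.0112) = -0.24236038
    denominator = 1 - (0.006472)(0.0112) - (0.422128)(0.4222) = 0.82170528
  phi_33 = -0.24236038 / 0.82170528 = -0.2949.
Therefore phi_{33} = -0.2949.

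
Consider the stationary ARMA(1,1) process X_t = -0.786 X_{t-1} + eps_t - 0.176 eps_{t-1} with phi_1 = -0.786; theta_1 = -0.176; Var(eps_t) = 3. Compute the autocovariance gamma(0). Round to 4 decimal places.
\gamma(0) = 10.2640

Multiply the model equation by X_{t-k} and take expectations. With theta_0 = psi_0 = 1 and psi_j the MA(infinity) weights, this gives
  gamma(k) - sum_i phi_i gamma(k-i) = c_k,
  c_k = sigma^2 * sum_{j=k..q} theta_j psi_{j-k}   (c_k = 0 for k > q),
using gamma(-m) = gamma(m).
psi-weights needed (psi_j = theta_j + sum_i phi_i psi_{j-i}):
  psi_1 = theta_1 + phi_1 = -0.176 + (-0.786) = -0.962
Right-hand sides:
  c_0 = sigma^2 (1 + theta_1 psi_1) = 3 * (1 + (-0.176)(-0.962)) = 3 * 1.169312 = 3.507936
  c_1 = sigma^2 theta_1 = 3 * (-0.176) = -0.528
  c_2 = 0
Equations for k = 0 and k = 1 (AR order 1):
  gamma(0) = phi_1 gamma(1) + c_0
  gamma(1) = phi_1 gamma(0) + c_1
Substituting the second into the first: gamma(0) (1 - phi_1^2) = c_0 + phi_1 c_1, so
  gamma(0) = (c_0 + phi_1 c_1) / (1 - phi_1^2) = (3.507936 + (-0.786)(-0.528)) / (1 - (-0.786)^2) = 3.922944 / 0.382204 = 10.264006.
Therefore gamma(0) = 10.2640 (to 4 decimal places).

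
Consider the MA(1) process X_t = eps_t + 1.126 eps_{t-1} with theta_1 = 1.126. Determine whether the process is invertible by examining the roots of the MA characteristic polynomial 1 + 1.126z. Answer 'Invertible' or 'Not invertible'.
\text{Not invertible}

The MA(q) characteristic polynomial is P(z) = 1 + 1.126z.
Invertibility requires all roots to lie outside the unit circle, i.e. |z| > 1 for every root.
This is linear in z: 1 + (1.126) z = 0  =>  z = -1/(1.126) = -0.888099,  |z| = 0.888099.
Moduli of all roots: 0.8881.
All moduli strictly greater than 1? No.
Verdict: Not invertible.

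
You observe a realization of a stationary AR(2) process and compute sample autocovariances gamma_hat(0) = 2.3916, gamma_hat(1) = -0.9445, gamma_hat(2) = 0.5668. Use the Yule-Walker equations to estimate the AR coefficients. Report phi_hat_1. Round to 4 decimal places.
\hat\phi_{1} = -0.3570

The Yule-Walker equations for an AR(p) process read, in matrix form,
  Gamma_p phi = r_p,   with   (Gamma_p)_{ij} = gamma(|i - j|),
                       (r_p)_i = gamma(i),   i,j = 1..p.
Substitute the sample gammas (Toeplitz matrix and right-hand side of size 2):
  Gamma_p = [[2.3916, -0.9445], [-0.9445, 2.3916]]
  r_p     = [-0.9445, 0.5668]
Written out:
  2.3916 phi_1 - 0.9445 phi_2 = -0.9445
  -0.9445 phi_1 + 2.3916 phi_2 = 0.5668
Solve by Cramer's rule:
  det = gamma(0)^2 - gamma(1)^2 = (2.3916)^2 - (-0.9445)^2 = 5.71975056 - 0.89208025 = 4.82767031
  phi_hat_1 = [gamma(1) gamma(0) - gamma(1) gamma(2)] / det = [(-0.9445)(2.3916) - (-0.9445)(0.5668)] / 4.82767031 = -1.7235236 / 4.82767031 = -0.357
  phi_hat_2 = [gamma(0) gamma(2) - gamma(1)^2] / det = [(2.3916)(0.5668) - (-0.9445)^2] / 4.82767031 = 0.46347863 / 4.82767031 = 0.096
So phi_hat = [-0.3570, 0.0960].
Therefore phi_hat_1 = -0.3570.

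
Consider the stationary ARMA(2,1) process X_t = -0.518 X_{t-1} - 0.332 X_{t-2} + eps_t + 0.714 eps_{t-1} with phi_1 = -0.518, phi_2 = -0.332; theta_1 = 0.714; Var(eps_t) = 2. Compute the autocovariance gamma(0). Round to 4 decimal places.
\gamma(0) = 2.5277

Multiply the model equation by X_{t-k} and take expectations. With theta_0 = psi_0 = 1 and psi_j the MA(infinity) weights, this gives
  gamma(k) - sum_i phi_i gamma(k-i) = c_k,
  c_k = sigma^2 * sum_{j=k..q} theta_j psi_{j-k}   (c_k = 0 for k > q),
using gamma(-m) = gamma(m).
psi-weights needed (psi_j = theta_j + sum_i phi_i psi_{j-i}):
  psi_1 = theta_1 + phi_1 = 0.714 + (-0.518) = 0.196
Right-hand sides:
  c_0 = sigma^2 (1 + theta_1 psi_1) = 2 * (1 + (0.714)(0.196)) = 2 * 1.139944 = 2.279888
  c_1 = sigma^2 theta_1 = 2 * (0.714) = 1.428
  c_2 = 0
Equations for k = 0, 1, 2 (AR order 2, c_2 = 0):
  (E0) gamma(0) = phi_1 gamma(1) + phi_2 gamma(2) + c_0
  (E1) gamma(1) = phi_1 gamma(0) + phi_2 gamma(1) + c_1
  (E2) gamma(2) = phi_1 gamma(1) + phi_2 gamma(0)
From (E1): gamma(1) = A gamma(0) + B with
  A = phi_1 / (1 - phi_2) = -0.518 / 1.332 = -0.388889,   B = c_1 / (1 - phi_2) = 1.428 / 1.332 = 1.072072.
Insert (E2) into (E0): gamma(0) (1 - phi_2^2) = phi_1 (1 + phi_2) gamma(1) + c_0.
  phi_1 (1 + phi_2) = (-0.518)(0.668) = -0.346024,   1 - phi_2^2 = 0.889776.
Replace gamma(1) by A gamma(0) + B and collect gamma(0):
  gamma(0) [0.889776 - (-0.346024)(-0.388889)] = (-0.346024)(1.072072) + 2.279888
  gamma(0) * 0.755211 = 1.908925
  gamma(0) = 1.908925 / 0.755211 = 2.527671.
Therefore gamma(0) = 2.5277 (to 4 decimal places).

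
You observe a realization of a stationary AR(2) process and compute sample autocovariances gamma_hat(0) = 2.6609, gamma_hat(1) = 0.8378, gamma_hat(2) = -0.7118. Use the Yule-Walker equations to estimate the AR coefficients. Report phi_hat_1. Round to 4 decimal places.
\hat\phi_{1} = 0.4430

The Yule-Walker equations for an AR(p) process read, in matrix form,
  Gamma_p phi = r_p,   with   (Gamma_p)_{ij} = gamma(|i - j|),
                       (r_p)_i = gamma(i),   i,j = 1..p.
Substitute the sample gammas (Toeplitz matrix and right-hand side of size 2):
  Gamma_p = [[2.6609, 0.8378], [0.8378, 2.6609]]
  r_p     = [0.8378, -0.7118]
Written out:
  2.6609 phi_1 + 0.8378 phi_2 = 0.8378
  0.8378 phi_1 + 2.6609 phi_2 = -0.7118
Solve by Cramer's rule:
  det = gamma(0)^2 - gamma(1)^2 = (2.6609)^2 - (0.8378)^2 = 7.08038881 - 0.70190884 = 6.37847997
  phi_hat_1 = [gamma(1) gamma(0) - gamma(1) gamma(2)] / det = [(0.8378)(2.6609) - (0.8378)(-0.7118)] / 6.37847997 = 2.82564806 / 6.37847997 = 0.443
  phi_hat_2 = [gamma(0) gamma(2) - gamma(1)^2] / det = [(2.6609)(-0.7118) - (0.8378)^2] / 6.37847997 = -2.59593746 / 6.37847997 = -0.407
So phi_hat = [0.4430, -0.4070].
Therefore phi_hat_1 = 0.4430.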